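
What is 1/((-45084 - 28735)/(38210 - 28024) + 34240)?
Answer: 10186/348694821 ≈ 2.9212e-5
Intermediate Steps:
1/((-45084 - 28735)/(38210 - 28024) + 34240) = 1/(-73819/10186 + 34240) = 1/(348694821/10186) = 10186/348694821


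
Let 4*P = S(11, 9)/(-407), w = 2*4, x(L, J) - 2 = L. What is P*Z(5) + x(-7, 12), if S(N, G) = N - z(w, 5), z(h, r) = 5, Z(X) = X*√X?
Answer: -5 - 15*√5/814 ≈ -5.0412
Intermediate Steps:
x(L, J) = 2 + L
Z(X) = X^(3/2)
w = 8
S(N, G) = -5 + N (S(N, G) = N - 1*5 = N - 5 = -5 + N)
P = -3/814 (P = ((-5 + 11)/(-407))/4 = (6*(-1/407))/4 = (¼)*(-6/407) = -3/814 ≈ -0.0036855)
P*Z(5) + x(-7, 12) = -15*√5/814 + (2 - 7) = -15*√5/814 - 5 = -5 - 15*√5/814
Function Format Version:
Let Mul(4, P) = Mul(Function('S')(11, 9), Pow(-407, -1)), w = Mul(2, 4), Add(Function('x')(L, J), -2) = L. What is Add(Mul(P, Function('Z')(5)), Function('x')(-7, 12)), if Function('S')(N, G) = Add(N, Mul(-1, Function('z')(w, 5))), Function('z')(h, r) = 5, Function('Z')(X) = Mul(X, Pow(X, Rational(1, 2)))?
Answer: Add(-5, Mul(Rational(-15, 814), Pow(5, Rational(1, 2)))) ≈ -5.0412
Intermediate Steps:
Function('x')(L, J) = Add(2, L)
Function('Z')(X) = Pow(X, Rational(3, 2))
w = 8
Function('S')(N, G) = Add(-5, N) (Function('S')(N, G) = Add(N, Mul(-1, 5)) = Add(N, -5) = Add(-5, N))
P = Rational(-3, 814) (P = Mul(Rational(1, 4), Mul(Add(-5, 11), Pow(-407, -1))) = Mul(Rational(1, 4), Mul(6, Rational(-1, 407))) = Mul(Rational(1, 4), Rational(-6, 407)) = Rational(-3, 814) ≈ -0.0036855)
Add(Mul(P, Function('Z')(5)), Function('x')(-7, 12)) = Add(Mul(Rational(-3, 814), Pow(5, Rational(3, 2))), Add(2, -7)) = Add(Mul(Rational(-3, 814), Mul(5, Pow(5, Rational(1, 2)))), -5) = Add(Mul(Rational(-15, 814), Pow(5, Rational(1, 2))), -5) = Add(-5, Mul(Rational(-15, 814), Pow(5, Rational(1, 2))))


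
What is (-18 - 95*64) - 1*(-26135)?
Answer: 20037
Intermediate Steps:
(-18 - 95*64) - 1*(-26135) = (-18 - 6080) + 26135 = -6098 + 26135 = 20037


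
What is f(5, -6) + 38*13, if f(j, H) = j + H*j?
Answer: 469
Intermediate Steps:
f(5, -6) + 38*13 = 5*(1 - 6) + 38*13 = 5*(-5) + 494 = -25 + 494 = 469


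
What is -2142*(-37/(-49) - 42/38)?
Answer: 99756/133 ≈ 750.04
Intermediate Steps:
-2142*(-37/(-49) - 42/38) = -2142*(-37*(-1/49) - 42*1/38) = -2142*(37/49 - 21/19) = -2142*(-326/931) = 99756/133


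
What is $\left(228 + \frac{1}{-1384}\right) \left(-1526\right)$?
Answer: $- \frac{240765413}{692} \approx -3.4793 \cdot 10^{5}$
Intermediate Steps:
$\left(228 + \frac{1}{-1384}\right) \left(-1526\right) = \left(228 - \frac{1}{1384}\right) \left(-1526\right) = \frac{315551}{1384} \left(-1526\right) = - \frac{240765413}{692}$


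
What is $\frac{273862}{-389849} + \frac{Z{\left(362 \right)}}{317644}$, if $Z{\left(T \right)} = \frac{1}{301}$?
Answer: $- \frac{26184176569679}{37273791922556} \approx -0.70248$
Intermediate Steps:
$Z{\left(T \right)} = \frac{1}{301}$
$\frac{273862}{-389849} + \frac{Z{\left(362 \right)}}{317644} = \frac{273862}{-389849} + \frac{1}{301 \cdot 317644} = 273862 \left(- \frac{1}{389849}\right) + \frac{1}{301} \cdot \frac{1}{317644} = - \frac{273862}{389849} + \frac{1}{95610844} = - \frac{26184176569679}{37273791922556}$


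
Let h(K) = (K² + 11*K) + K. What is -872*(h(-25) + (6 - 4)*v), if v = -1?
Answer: -281656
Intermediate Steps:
h(K) = K² + 12*K
-872*(h(-25) + (6 - 4)*v) = -872*(-25*(12 - 25) + (6 - 4)*(-1)) = -872*(-25*(-13) + 2*(-1)) = -872*(325 - 2) = -872*323 = -281656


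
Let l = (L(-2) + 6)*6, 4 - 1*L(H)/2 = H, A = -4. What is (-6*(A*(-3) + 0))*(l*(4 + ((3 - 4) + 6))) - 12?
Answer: -69996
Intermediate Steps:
L(H) = 8 - 2*H
l = 108 (l = ((8 - 2*(-2)) + 6)*6 = ((8 + 4) + 6)*6 = (12 + 6)*6 = 18*6 = 108)
(-6*(A*(-3) + 0))*(l*(4 + ((3 - 4) + 6))) - 12 = (-6*(-4*(-3) + 0))*(108*(4 + ((3 - 4) + 6))) - 12 = (-6*(12 + 0))*(108*(4 + (-1 + 6))) - 12 = (-6*12)*(108*(4 + 5)) - 12 = -7776*9 - 12 = -72*972 - 12 = -69984 - 12 = -69996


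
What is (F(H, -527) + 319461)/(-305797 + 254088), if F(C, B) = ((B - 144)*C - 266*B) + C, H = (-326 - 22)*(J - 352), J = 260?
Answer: 20991077/51709 ≈ 405.95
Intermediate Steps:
H = 32016 (H = (-326 - 22)*(260 - 352) = -348*(-92) = 32016)
F(C, B) = C - 266*B + C*(-144 + B) (F(C, B) = ((-144 + B)*C - 266*B) + C = (C*(-144 + B) - 266*B) + C = (-266*B + C*(-144 + B)) + C = C - 266*B + C*(-144 + B))
(F(H, -527) + 319461)/(-305797 + 254088) = ((-266*(-527) - 143*32016 - 527*32016) + 319461)/(-305797 + 254088) = ((140182 - 4578288 - 16872432) + 319461)/(-51709) = (-21310538 + 319461)*(-1/51709) = -20991077*(-1/51709) = 20991077/51709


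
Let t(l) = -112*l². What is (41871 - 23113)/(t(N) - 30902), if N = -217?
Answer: -9379/2652435 ≈ -0.0035360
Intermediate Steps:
(41871 - 23113)/(t(N) - 30902) = (41871 - 23113)/(-112*(-217)² - 30902) = 18758/(-112*47089 - 30902) = 18758/(-5273968 - 30902) = 18758/(-5304870) = 18758*(-1/5304870) = -9379/2652435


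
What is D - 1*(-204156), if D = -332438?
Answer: -128282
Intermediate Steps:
D - 1*(-204156) = -332438 - 1*(-204156) = -332438 + 204156 = -128282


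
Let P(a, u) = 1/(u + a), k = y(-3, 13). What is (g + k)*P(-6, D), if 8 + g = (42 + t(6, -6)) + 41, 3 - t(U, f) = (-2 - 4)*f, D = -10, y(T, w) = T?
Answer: -39/16 ≈ -2.4375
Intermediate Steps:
t(U, f) = 3 + 6*f (t(U, f) = 3 - (-2 - 4)*f = 3 - (-6)*f = 3 + 6*f)
k = -3
P(a, u) = 1/(a + u)
g = 42 (g = -8 + ((42 + (3 + 6*(-6))) + 41) = -8 + ((42 + (3 - 36)) + 41) = -8 + ((42 - 33) + 41) = -8 + (9 + 41) = -8 + 50 = 42)
(g + k)*P(-6, D) = (42 - 3)/(-6 - 10) = 39/(-16) = 39*(-1/16) = -39/16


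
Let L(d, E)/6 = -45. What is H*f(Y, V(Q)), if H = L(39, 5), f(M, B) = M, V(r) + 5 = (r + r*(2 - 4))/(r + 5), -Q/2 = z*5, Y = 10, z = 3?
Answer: -2700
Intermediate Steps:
L(d, E) = -270 (L(d, E) = 6*(-45) = -270)
Q = -30 (Q = -6*5 = -2*15 = -30)
V(r) = -5 - r/(5 + r) (V(r) = -5 + (r + r*(2 - 4))/(r + 5) = -5 + (r + r*(-2))/(5 + r) = -5 + (r - 2*r)/(5 + r) = -5 + (-r)/(5 + r) = -5 - r/(5 + r))
H = -270
H*f(Y, V(Q)) = -270*10 = -2700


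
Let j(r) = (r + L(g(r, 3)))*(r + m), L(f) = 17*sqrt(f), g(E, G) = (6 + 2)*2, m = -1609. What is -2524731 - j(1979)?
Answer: -3282121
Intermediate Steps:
g(E, G) = 16 (g(E, G) = 8*2 = 16)
j(r) = (-1609 + r)*(68 + r) (j(r) = (r + 17*sqrt(16))*(r - 1609) = (r + 17*4)*(-1609 + r) = (r + 68)*(-1609 + r) = (68 + r)*(-1609 + r) = (-1609 + r)*(68 + r))
-2524731 - j(1979) = -2524731 - (-109412 + 1979**2 - 1541*1979) = -2524731 - (-109412 + 3916441 - 3049639) = -2524731 - 1*757390 = -2524731 - 757390 = -3282121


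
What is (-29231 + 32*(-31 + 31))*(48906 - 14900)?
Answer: -994029386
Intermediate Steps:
(-29231 + 32*(-31 + 31))*(48906 - 14900) = (-29231 + 32*0)*34006 = (-29231 + 0)*34006 = -29231*34006 = -994029386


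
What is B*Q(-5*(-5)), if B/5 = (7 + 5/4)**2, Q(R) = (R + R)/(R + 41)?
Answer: 4125/16 ≈ 257.81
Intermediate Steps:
Q(R) = 2*R/(41 + R) (Q(R) = (2*R)/(41 + R) = 2*R/(41 + R))
B = 5445/16 (B = 5*(7 + 5/4)**2 = 5*(33/4)**2 = 5*(1089/16) = 5445/16 ≈ 340.31)
B*Q(-5*(-5)) = 5445*(2*(-5*(-5))/(41 - 5*(-5)))/16 = 5445*(2*25/(41 + 25))/16 = 5445*(2*25/66)/16 = 5445*(2*25*(1/66))/16 = (5445/16)*(25/33) = 4125/16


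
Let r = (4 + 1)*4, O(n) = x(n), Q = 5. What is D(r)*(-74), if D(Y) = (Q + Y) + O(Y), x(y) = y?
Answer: -3330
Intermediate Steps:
O(n) = n
r = 20 (r = 5*4 = 20)
D(Y) = 5 + 2*Y (D(Y) = (5 + Y) + Y = 5 + 2*Y)
D(r)*(-74) = (5 + 2*20)*(-74) = (5 + 40)*(-74) = 45*(-74) = -3330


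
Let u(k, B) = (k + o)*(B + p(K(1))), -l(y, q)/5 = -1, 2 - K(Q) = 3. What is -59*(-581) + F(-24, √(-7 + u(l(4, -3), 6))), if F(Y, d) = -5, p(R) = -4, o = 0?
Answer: 34274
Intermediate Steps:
K(Q) = -1 (K(Q) = 2 - 1*3 = 2 - 3 = -1)
l(y, q) = 5 (l(y, q) = -5*(-1) = 5)
u(k, B) = k*(-4 + B) (u(k, B) = (k + 0)*(B - 4) = k*(-4 + B))
-59*(-581) + F(-24, √(-7 + u(l(4, -3), 6))) = -59*(-581) - 5 = 34279 - 5 = 34274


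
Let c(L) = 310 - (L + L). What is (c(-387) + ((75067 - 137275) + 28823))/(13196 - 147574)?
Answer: 32301/134378 ≈ 0.24037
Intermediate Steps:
c(L) = 310 - 2*L
(c(-387) + ((75067 - 137275) + 28823))/(13196 - 147574) = ((310 - 2*(-387)) + ((75067 - 137275) + 28823))/(13196 - 147574) = ((310 + 774) + (-62208 + 28823))/(-134378) = (1084 - 33385)*(-1/134378) = -32301*(-1/134378) = 32301/134378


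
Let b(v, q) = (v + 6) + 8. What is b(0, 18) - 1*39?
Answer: -25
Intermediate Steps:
b(v, q) = 14 + v (b(v, q) = (6 + v) + 8 = 14 + v)
b(0, 18) - 1*39 = (14 + 0) - 1*39 = 14 - 39 = -25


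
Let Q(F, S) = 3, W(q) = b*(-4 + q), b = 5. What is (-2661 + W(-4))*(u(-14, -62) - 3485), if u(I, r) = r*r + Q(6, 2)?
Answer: -977762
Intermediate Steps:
W(q) = -20 + 5*q (W(q) = 5*(-4 + q) = -20 + 5*q)
u(I, r) = 3 + r² (u(I, r) = r*r + 3 = r² + 3 = 3 + r²)
(-2661 + W(-4))*(u(-14, -62) - 3485) = (-2661 + (-20 + 5*(-4)))*((3 + (-62)²) - 3485) = (-2661 + (-20 - 20))*((3 + 3844) - 3485) = (-2661 - 40)*(3847 - 3485) = -2701*362 = -977762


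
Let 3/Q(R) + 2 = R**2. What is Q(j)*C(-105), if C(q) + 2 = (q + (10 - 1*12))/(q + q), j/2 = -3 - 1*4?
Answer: -313/13580 ≈ -0.023049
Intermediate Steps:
j = -14 (j = 2*(-3 - 1*4) = 2*(-3 - 4) = 2*(-7) = -14)
C(q) = -2 + (-2 + q)/(2*q) (C(q) = -2 + (q + (10 - 1*12))/(q + q) = -2 + (q + (10 - 12))/((2*q)) = -2 + (q - 2)*(1/(2*q)) = -2 + (-2 + q)*(1/(2*q)) = -2 + (-2 + q)/(2*q))
Q(R) = 3/(-2 + R**2)
Q(j)*C(-105) = (3/(-2 + (-14)**2))*(-3/2 - 1/(-105)) = (3/(-2 + 196))*(-3/2 - 1*(-1/105)) = (3/194)*(-3/2 + 1/105) = (3*(1/194))*(-313/210) = (3/194)*(-313/210) = -313/13580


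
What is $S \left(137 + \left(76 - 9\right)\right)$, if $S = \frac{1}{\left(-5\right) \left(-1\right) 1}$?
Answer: $\frac{204}{5} \approx 40.8$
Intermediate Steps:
$S = \frac{1}{5}$ ($S = \frac{1}{5 \cdot 1} = \frac{1}{5} \approx 0.2$)
$S \left(137 + \left(76 - 9\right)\right) = \frac{137 + \left(76 - 9\right)}{5} = \frac{137 + 67}{5} = \frac{1}{5} \cdot 204 = \frac{204}{5}$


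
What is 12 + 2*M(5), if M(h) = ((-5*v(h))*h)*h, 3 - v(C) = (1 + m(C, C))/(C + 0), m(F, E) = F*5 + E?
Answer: 812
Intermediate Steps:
m(F, E) = E + 5*F (m(F, E) = 5*F + E = E + 5*F)
v(C) = 3 - (1 + 6*C)/C (v(C) = 3 - (1 + (C + 5*C))/(C + 0) = 3 - (1 + 6*C)/C)
M(h) = h²*(15 + 5/h) (M(h) = ((-5*(-3 - 1/h))*h)*h = ((15 + 5/h)*h)*h = (h*(15 + 5/h))*h = h²*(15 + 5/h))
12 + 2*M(5) = 12 + 2*(5*5*(1 + 3*5)) = 12 + 2*(5*5*(1 + 15)) = 12 + 2*(5*5*16) = 12 + 2*400 = 12 + 800 = 812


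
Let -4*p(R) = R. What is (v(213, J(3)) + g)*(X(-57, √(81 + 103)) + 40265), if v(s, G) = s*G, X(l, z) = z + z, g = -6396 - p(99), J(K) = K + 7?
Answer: -683095725/4 - 16965*√46 ≈ -1.7089e+8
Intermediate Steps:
p(R) = -R/4
J(K) = 7 + K
g = -25485/4 (g = -6396 - (-1)*99/4 = -6396 - 1*(-99/4) = -6396 + 99/4 = -25485/4 ≈ -6371.3)
X(l, z) = 2*z
v(s, G) = G*s
(v(213, J(3)) + g)*(X(-57, √(81 + 103)) + 40265) = ((7 + 3)*213 - 25485/4)*(2*√(81 + 103) + 40265) = (10*213 - 25485/4)*(2*√184 + 40265) = (2130 - 25485/4)*(2*(2*√46) + 40265) = -16965*(4*√46 + 40265)/4 = -16965*(40265 + 4*√46)/4 = -683095725/4 - 16965*√46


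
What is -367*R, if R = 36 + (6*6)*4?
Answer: -66060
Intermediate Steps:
R = 180 (R = 36 + 36*4 = 36 + 144 = 180)
-367*R = -367*180 = -66060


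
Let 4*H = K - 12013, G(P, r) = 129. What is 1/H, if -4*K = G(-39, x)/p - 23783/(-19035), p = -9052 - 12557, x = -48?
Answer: -45703035/137261191748 ≈ -0.00033296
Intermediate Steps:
p = -21609
K = -14207537/45703035 (K = -(129/(-21609) - 23783/(-19035))/4 = -(129*(-1/21609) - 23783*(-1/19035))/4 = -(-43/7203 + 23783/19035)/4 = -¼*56830148/45703035 = -14207537/45703035 ≈ -0.31087)
H = -137261191748/45703035 (H = (-14207537/45703035 - 12013)/4 = (¼)*(-549044766992/45703035) = -137261191748/45703035 ≈ -3003.3)
1/H = 1/(-137261191748/45703035) = -45703035/137261191748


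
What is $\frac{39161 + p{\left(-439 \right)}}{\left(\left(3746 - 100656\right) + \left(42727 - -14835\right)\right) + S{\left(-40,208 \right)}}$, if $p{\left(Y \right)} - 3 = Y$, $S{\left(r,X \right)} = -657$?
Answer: $- \frac{7745}{8001} \approx -0.968$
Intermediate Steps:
$p{\left(Y \right)} = 3 + Y$
$\frac{39161 + p{\left(-439 \right)}}{\left(\left(3746 - 100656\right) + \left(42727 - -14835\right)\right) + S{\left(-40,208 \right)}} = \frac{39161 + \left(3 - 439\right)}{\left(\left(3746 - 100656\right) + \left(42727 - -14835\right)\right) - 657} = \frac{39161 - 436}{\left(-96910 + \left(42727 + 14835\right)\right) - 657} = \frac{38725}{\left(-96910 + 57562\right) - 657} = \frac{38725}{-39348 - 657} = \frac{38725}{-40005} = 38725 \left(- \frac{1}{40005}\right) = - \frac{7745}{8001}$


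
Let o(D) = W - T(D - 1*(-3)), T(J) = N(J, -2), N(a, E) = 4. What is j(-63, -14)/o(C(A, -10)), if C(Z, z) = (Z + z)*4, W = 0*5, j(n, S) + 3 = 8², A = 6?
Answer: -61/4 ≈ -15.250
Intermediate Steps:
j(n, S) = 61 (j(n, S) = -3 + 8² = -3 + 64 = 61)
W = 0
T(J) = 4
C(Z, z) = 4*Z + 4*z
o(D) = -4 (o(D) = 0 - 1*4 = 0 - 4 = -4)
j(-63, -14)/o(C(A, -10)) = 61/(-4) = 61*(-¼) = -61/4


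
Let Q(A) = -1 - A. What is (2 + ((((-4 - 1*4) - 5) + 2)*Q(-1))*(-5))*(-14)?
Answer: -28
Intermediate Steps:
(2 + ((((-4 - 1*4) - 5) + 2)*Q(-1))*(-5))*(-14) = (2 + ((((-4 - 1*4) - 5) + 2)*(-1 - 1*(-1)))*(-5))*(-14) = (2 + ((((-4 - 4) - 5) + 2)*(-1 + 1))*(-5))*(-14) = (2 + (((-8 - 5) + 2)*0)*(-5))*(-14) = (2 + ((-13 + 2)*0)*(-5))*(-14) = (2 - 11*0*(-5))*(-14) = (2 + 0*(-5))*(-14) = (2 + 0)*(-14) = 2*(-14) = -28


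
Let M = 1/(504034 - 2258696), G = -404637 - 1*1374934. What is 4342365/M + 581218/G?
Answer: -13559232767776915948/1779571 ≈ -7.6194e+12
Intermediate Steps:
G = -1779571 (G = -404637 - 1374934 = -1779571)
M = -1/1754662 (M = 1/(-1754662) = -1/1754662 ≈ -5.6991e-7)
4342365/M + 581218/G = 4342365/(-1/1754662) + 581218/(-1779571) = 4342365*(-1754662) + 581218*(-1/1779571) = -7619382855630 - 581218/1779571 = -13559232767776915948/1779571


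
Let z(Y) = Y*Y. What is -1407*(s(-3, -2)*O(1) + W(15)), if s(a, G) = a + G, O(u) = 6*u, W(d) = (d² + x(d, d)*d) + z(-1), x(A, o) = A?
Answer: -592347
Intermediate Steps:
z(Y) = Y²
W(d) = 1 + 2*d² (W(d) = (d² + d*d) + (-1)² = (d² + d²) + 1 = 2*d² + 1 = 1 + 2*d²)
s(a, G) = G + a
-1407*(s(-3, -2)*O(1) + W(15)) = -1407*((-2 - 3)*(6*1) + (1 + 2*15²)) = -1407*(-5*6 + (1 + 2*225)) = -1407*(-30 + (1 + 450)) = -1407*(-30 + 451) = -1407*421 = -592347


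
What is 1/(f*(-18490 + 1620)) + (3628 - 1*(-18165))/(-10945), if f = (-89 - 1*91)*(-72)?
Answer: -952943384909/478592452800 ≈ -1.9911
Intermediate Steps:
f = 12960 (f = (-89 - 91)*(-72) = -180*(-72) = 12960)
1/(f*(-18490 + 1620)) + (3628 - 1*(-18165))/(-10945) = 1/(12960*(-18490 + 1620)) + (3628 - 1*(-18165))/(-10945) = (1/12960)/(-16870) + (3628 + 18165)*(-1/10945) = (1/12960)*(-1/16870) + 21793*(-1/10945) = -1/218635200 - 21793/10945 = -952943384909/478592452800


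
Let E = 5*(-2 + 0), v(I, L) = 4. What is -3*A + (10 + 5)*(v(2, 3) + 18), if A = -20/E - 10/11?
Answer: 3594/11 ≈ 326.73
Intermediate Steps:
E = -10 (E = 5*(-2) = -10)
A = 12/11 (A = -20/(-10) - 10/11 = -20*(-⅒) - 10*1/11 = 2 - 10/11 = 12/11 ≈ 1.0909)
-3*A + (10 + 5)*(v(2, 3) + 18) = -3*12/11 + (10 + 5)*(4 + 18) = -36/11 + 15*22 = -36/11 + 330 = 3594/11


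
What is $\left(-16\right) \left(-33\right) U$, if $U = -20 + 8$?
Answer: $-6336$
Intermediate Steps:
$U = -12$
$\left(-16\right) \left(-33\right) U = \left(-16\right) \left(-33\right) \left(-12\right) = 528 \left(-12\right) = -6336$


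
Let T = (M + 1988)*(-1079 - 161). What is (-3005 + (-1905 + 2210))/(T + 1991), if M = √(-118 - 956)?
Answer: 2216816100/2022885284347 - 1116000*I*√1074/2022885284347 ≈ 0.0010959 - 1.808e-5*I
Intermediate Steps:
M = I*√1074 (M = √(-1074) = I*√1074 ≈ 32.772*I)
T = -2465120 - 1240*I*√1074 (T = (I*√1074 + 1988)*(-1079 - 161) = (1988 + I*√1074)*(-1240) = -2465120 - 1240*I*√1074 ≈ -2.4651e+6 - 40637.0*I)
(-3005 + (-1905 + 2210))/(T + 1991) = (-3005 + (-1905 + 2210))/((-2465120 - 1240*I*√1074) + 1991) = (-3005 + 305)/(-2463129 - 1240*I*√1074) = -2700/(-2463129 - 1240*I*√1074)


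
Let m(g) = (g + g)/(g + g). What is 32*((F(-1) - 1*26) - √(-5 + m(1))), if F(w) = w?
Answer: -864 - 64*I ≈ -864.0 - 64.0*I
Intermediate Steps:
m(g) = 1 (m(g) = (2*g)/((2*g)) = (2*g)*(1/(2*g)) = 1)
32*((F(-1) - 1*26) - √(-5 + m(1))) = 32*((-1 - 1*26) - √(-5 + 1)) = 32*((-1 - 26) - √(-4)) = 32*(-27 - 2*I) = -864 - 64*I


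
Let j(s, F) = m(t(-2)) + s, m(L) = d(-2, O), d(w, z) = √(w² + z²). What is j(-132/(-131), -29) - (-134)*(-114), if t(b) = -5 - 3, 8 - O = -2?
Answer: -2001024/131 + 2*√26 ≈ -15265.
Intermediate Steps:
O = 10 (O = 8 - 1*(-2) = 8 + 2 = 10)
t(b) = -8
m(L) = 2*√26 (m(L) = √((-2)² + 10²) = √(4 + 100) = √104 = 2*√26)
j(s, F) = s + 2*√26 (j(s, F) = 2*√26 + s = s + 2*√26)
j(-132/(-131), -29) - (-134)*(-114) = (-132/(-131) + 2*√26) - (-134)*(-114) = (-132*(-1/131) + 2*√26) - 1*15276 = (132/131 + 2*√26) - 15276 = -2001024/131 + 2*√26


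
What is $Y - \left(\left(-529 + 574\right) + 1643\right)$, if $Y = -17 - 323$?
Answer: $-2028$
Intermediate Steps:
$Y = -340$ ($Y = -17 - 323 = -340$)
$Y - \left(\left(-529 + 574\right) + 1643\right) = -340 - \left(\left(-529 + 574\right) + 1643\right) = -340 - \left(45 + 1643\right) = -340 - 1688 = -2028$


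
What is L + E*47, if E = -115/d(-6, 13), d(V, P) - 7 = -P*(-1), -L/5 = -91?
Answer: 739/4 ≈ 184.75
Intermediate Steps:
L = 455 (L = -5*(-91) = 455)
d(V, P) = 7 + P (d(V, P) = 7 - P*(-1) = 7 + P)
E = -23/4 (E = -115/(7 + 13) = -115/20 = -115*1/20 = -23/4 ≈ -5.7500)
L + E*47 = 455 - 23/4*47 = 455 - 1081/4 = 739/4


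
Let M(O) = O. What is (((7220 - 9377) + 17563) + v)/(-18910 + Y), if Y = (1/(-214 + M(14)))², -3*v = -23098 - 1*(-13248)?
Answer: -2242720000/2269199997 ≈ -0.98833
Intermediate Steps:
v = 9850/3 (v = -(-23098 - 1*(-13248))/3 = -(-23098 + 13248)/3 = -⅓*(-9850) = 9850/3 ≈ 3283.3)
Y = 1/40000 (Y = (1/(-214 + 14))² = (1/(-200))² = (-1/200)² = 1/40000 ≈ 2.5000e-5)
(((7220 - 9377) + 17563) + v)/(-18910 + Y) = (((7220 - 9377) + 17563) + 9850/3)/(-18910 + 1/40000) = ((-2157 + 17563) + 9850/3)/(-756399999/40000) = (15406 + 9850/3)*(-40000/756399999) = (56068/3)*(-40000/756399999) = -2242720000/2269199997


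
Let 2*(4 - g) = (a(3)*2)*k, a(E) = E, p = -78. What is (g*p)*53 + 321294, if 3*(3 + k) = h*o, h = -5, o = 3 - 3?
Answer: 267552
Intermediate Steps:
o = 0
k = -3 (k = -3 + (-5*0)/3 = -3 + (⅓)*0 = -3 + 0 = -3)
g = 13 (g = 4 - 3*2*(-3)/2 = 4 - 3*(-3) = 4 - ½*(-18) = 4 + 9 = 13)
(g*p)*53 + 321294 = (13*(-78))*53 + 321294 = -1014*53 + 321294 = -53742 + 321294 = 267552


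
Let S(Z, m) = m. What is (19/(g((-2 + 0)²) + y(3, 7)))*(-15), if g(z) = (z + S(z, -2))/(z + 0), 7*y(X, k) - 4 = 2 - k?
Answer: -798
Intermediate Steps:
y(X, k) = 6/7 - k/7 (y(X, k) = 4/7 + (2 - k)/7 = 4/7 + (2/7 - k/7) = 6/7 - k/7)
g(z) = (-2 + z)/z (g(z) = (z - 2)/(z + 0) = (-2 + z)/z)
(19/(g((-2 + 0)²) + y(3, 7)))*(-15) = (19/((-2 + (-2 + 0)²)/((-2 + 0)²) + (6/7 - ⅐*7)))*(-15) = (19/((-2 + (-2)²)/((-2)²) + (6/7 - 1)))*(-15) = (19/((-2 + 4)/4 - ⅐))*(-15) = (19/((¼)*2 - ⅐))*(-15) = (19/(½ - ⅐))*(-15) = (19/(5/14))*(-15) = (19*(14/5))*(-15) = (266/5)*(-15) = -798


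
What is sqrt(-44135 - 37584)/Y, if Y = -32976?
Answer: -I*sqrt(81719)/32976 ≈ -0.0086689*I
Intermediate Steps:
sqrt(-44135 - 37584)/Y = sqrt(-44135 - 37584)/(-32976) = sqrt(-81719)*(-1/32976) = (I*sqrt(81719))*(-1/32976) = -I*sqrt(81719)/32976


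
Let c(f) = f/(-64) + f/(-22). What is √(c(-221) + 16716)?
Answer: √129553237/88 ≈ 129.34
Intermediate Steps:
c(f) = -43*f/704 (c(f) = f*(-1/64) + f*(-1/22) = -f/64 - f/22 = -43*f/704)
√(c(-221) + 16716) = √(-43/704*(-221) + 16716) = √(9503/704 + 16716) = √(11777567/704) = √129553237/88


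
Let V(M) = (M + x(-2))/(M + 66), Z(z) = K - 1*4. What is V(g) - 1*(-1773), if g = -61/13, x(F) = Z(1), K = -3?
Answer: 1412929/797 ≈ 1772.8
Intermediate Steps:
Z(z) = -7 (Z(z) = -3 - 1*4 = -3 - 4 = -7)
x(F) = -7
g = -61/13 (g = -61*1/13 = -61/13 ≈ -4.6923)
V(M) = (-7 + M)/(66 + M) (V(M) = (M - 7)/(M + 66) = (-7 + M)/(66 + M))
V(g) - 1*(-1773) = (-7 - 61/13)/(66 - 61/13) - 1*(-1773) = -152/13/(797/13) + 1773 = (13/797)*(-152/13) + 1773 = -152/797 + 1773 = 1412929/797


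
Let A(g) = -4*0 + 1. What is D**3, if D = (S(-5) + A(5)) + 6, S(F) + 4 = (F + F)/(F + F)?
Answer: 64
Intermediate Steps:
A(g) = 1 (A(g) = 0 + 1 = 1)
S(F) = -3 (S(F) = -4 + (F + F)/(F + F) = -4 + (2*F)/((2*F)) = -4 + (2*F)*(1/(2*F)) = -4 + 1 = -3)
D = 4 (D = (-3 + 1) + 6 = -2 + 6 = 4)
D**3 = 4**3 = 64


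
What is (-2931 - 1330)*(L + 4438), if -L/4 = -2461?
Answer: -60855602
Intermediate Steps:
L = 9844 (L = -4*(-2461) = 9844)
(-2931 - 1330)*(L + 4438) = (-2931 - 1330)*(9844 + 4438) = -4261*14282 = -60855602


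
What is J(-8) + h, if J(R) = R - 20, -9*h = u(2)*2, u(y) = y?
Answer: -256/9 ≈ -28.444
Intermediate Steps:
h = -4/9 (h = -2*2/9 = -⅑*4 = -4/9 ≈ -0.44444)
J(R) = -20 + R
J(-8) + h = (-20 - 8) - 4/9 = -28 - 4/9 = -256/9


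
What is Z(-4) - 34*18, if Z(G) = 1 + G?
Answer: -615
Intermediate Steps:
Z(-4) - 34*18 = (1 - 4) - 34*18 = -3 - 612 = -615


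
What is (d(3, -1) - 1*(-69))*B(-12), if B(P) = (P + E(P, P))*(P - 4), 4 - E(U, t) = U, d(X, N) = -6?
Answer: -4032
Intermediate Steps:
E(U, t) = 4 - U
B(P) = -16 + 4*P (B(P) = (P + (4 - P))*(P - 4) = 4*(-4 + P) = -16 + 4*P)
(d(3, -1) - 1*(-69))*B(-12) = (-6 - 1*(-69))*(-16 + 4*(-12)) = (-6 + 69)*(-16 - 48) = 63*(-64) = -4032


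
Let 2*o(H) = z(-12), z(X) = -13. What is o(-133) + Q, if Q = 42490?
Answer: 84967/2 ≈ 42484.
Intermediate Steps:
o(H) = -13/2 (o(H) = (½)*(-13) = -13/2)
o(-133) + Q = -13/2 + 42490 = 84967/2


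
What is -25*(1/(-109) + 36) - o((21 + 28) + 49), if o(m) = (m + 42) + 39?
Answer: -117586/109 ≈ -1078.8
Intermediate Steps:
o(m) = 81 + m (o(m) = (42 + m) + 39 = 81 + m)
-25*(1/(-109) + 36) - o((21 + 28) + 49) = -25*(1/(-109) + 36) - (81 + ((21 + 28) + 49)) = -25*(-1/109 + 36) - (81 + (49 + 49)) = -25*3923/109 - (81 + 98) = -98075/109 - 1*179 = -98075/109 - 179 = -117586/109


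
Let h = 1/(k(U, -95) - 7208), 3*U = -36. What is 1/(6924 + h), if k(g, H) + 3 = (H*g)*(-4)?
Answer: 11771/81502403 ≈ 0.00014443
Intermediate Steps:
U = -12 (U = (⅓)*(-36) = -12)
k(g, H) = -3 - 4*H*g (k(g, H) = -3 + (H*g)*(-4) = -3 - 4*H*g)
h = -1/11771 (h = 1/((-3 - 4*(-95)*(-12)) - 7208) = 1/((-3 - 4560) - 7208) = 1/(-4563 - 7208) = 1/(-11771) = -1/11771 ≈ -8.4955e-5)
1/(6924 + h) = 1/(6924 - 1/11771) = 1/(81502403/11771) = 11771/81502403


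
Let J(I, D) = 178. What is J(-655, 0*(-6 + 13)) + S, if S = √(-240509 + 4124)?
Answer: 178 + 3*I*√26265 ≈ 178.0 + 486.19*I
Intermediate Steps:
S = 3*I*√26265 (S = √(-236385) = 3*I*√26265 ≈ 486.19*I)
J(-655, 0*(-6 + 13)) + S = 178 + 3*I*√26265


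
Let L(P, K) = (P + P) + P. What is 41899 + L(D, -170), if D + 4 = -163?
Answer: 41398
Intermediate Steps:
D = -167 (D = -4 - 163 = -167)
L(P, K) = 3*P (L(P, K) = 2*P + P = 3*P)
41899 + L(D, -170) = 41899 + 3*(-167) = 41899 - 501 = 41398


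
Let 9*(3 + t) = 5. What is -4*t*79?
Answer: 6952/9 ≈ 772.44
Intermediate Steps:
t = -22/9 (t = -3 + (1/9)*5 = -3 + 5/9 = -22/9 ≈ -2.4444)
-4*t*79 = -4*(-22/9)*79 = (88/9)*79 = 6952/9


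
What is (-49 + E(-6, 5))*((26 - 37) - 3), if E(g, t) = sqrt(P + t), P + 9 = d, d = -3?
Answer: 686 - 14*I*sqrt(7) ≈ 686.0 - 37.041*I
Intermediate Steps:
P = -12 (P = -9 - 3 = -12)
E(g, t) = sqrt(-12 + t)
(-49 + E(-6, 5))*((26 - 37) - 3) = (-49 + sqrt(-12 + 5))*((26 - 37) - 3) = (-49 + sqrt(-7))*(-11 - 3) = (-49 + I*sqrt(7))*(-14) = 686 - 14*I*sqrt(7)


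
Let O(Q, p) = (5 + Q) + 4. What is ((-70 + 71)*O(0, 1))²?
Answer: 81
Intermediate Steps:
O(Q, p) = 9 + Q
((-70 + 71)*O(0, 1))² = ((-70 + 71)*(9 + 0))² = (1*9)² = 9² = 81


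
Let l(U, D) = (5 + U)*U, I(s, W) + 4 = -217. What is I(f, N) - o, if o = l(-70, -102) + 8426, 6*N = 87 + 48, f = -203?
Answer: -13197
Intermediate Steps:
N = 45/2 (N = (87 + 48)/6 = (⅙)*135 = 45/2 ≈ 22.500)
I(s, W) = -221 (I(s, W) = -4 - 217 = -221)
l(U, D) = U*(5 + U)
o = 12976 (o = -70*(5 - 70) + 8426 = -70*(-65) + 8426 = 4550 + 8426 = 12976)
I(f, N) - o = -221 - 1*12976 = -221 - 12976 = -13197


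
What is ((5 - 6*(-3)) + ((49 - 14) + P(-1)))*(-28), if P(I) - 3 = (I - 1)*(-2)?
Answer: -1820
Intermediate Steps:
P(I) = 5 - 2*I (P(I) = 3 + (I - 1)*(-2) = 3 + (-1 + I)*(-2) = 3 + (2 - 2*I) = 5 - 2*I)
((5 - 6*(-3)) + ((49 - 14) + P(-1)))*(-28) = ((5 - 6*(-3)) + ((49 - 14) + (5 - 2*(-1))))*(-28) = ((5 + 18) + (35 + (5 + 2)))*(-28) = (23 + (35 + 7))*(-28) = (23 + 42)*(-28) = 65*(-28) = -1820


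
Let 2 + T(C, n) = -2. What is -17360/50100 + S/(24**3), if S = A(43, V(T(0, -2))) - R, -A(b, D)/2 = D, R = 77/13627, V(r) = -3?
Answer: -54436304513/157297006080 ≈ -0.34607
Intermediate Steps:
T(C, n) = -4 (T(C, n) = -2 - 2 = -4)
R = 77/13627 (R = 77*(1/13627) = 77/13627 ≈ 0.0056506)
A(b, D) = -2*D
S = 81685/13627 (S = -2*(-3) - 1*77/13627 = 6 - 77/13627 = 81685/13627 ≈ 5.9943)
-17360/50100 + S/(24**3) = -17360/50100 + 81685/(13627*(24**3)) = -17360*1/50100 + (81685/13627)/13824 = -868/2505 + (81685/13627)*(1/13824) = -868/2505 + 81685/188379648 = -54436304513/157297006080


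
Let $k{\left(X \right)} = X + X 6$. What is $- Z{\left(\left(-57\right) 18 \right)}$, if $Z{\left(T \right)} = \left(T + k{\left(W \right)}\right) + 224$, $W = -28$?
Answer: $998$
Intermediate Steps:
$k{\left(X \right)} = 7 X$ ($k{\left(X \right)} = X + 6 X = 7 X$)
$Z{\left(T \right)} = 28 + T$ ($Z{\left(T \right)} = \left(T + 7 \left(-28\right)\right) + 224 = \left(T - 196\right) + 224 = \left(-196 + T\right) + 224 = 28 + T$)
$- Z{\left(\left(-57\right) 18 \right)} = - (28 - 1026) = \left(-1\right) \left(-998\right) = 998$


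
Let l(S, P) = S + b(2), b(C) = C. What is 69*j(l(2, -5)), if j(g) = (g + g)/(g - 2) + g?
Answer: 552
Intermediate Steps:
l(S, P) = 2 + S (l(S, P) = S + 2 = 2 + S)
j(g) = g + 2*g/(-2 + g) (j(g) = (2*g)/(-2 + g) + g = 2*g/(-2 + g) + g = g + 2*g/(-2 + g))
69*j(l(2, -5)) = 69*((2 + 2)**2/(-2 + (2 + 2))) = 69*(4**2/(-2 + 4)) = 69*(16/2) = 69*(16*(1/2)) = 69*8 = 552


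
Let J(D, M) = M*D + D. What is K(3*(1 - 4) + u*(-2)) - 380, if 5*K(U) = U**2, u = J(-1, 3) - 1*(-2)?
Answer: -375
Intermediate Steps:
J(D, M) = D + D*M (J(D, M) = D*M + D = D + D*M)
u = -2 (u = -(1 + 3) - 1*(-2) = -1*4 + 2 = -4 + 2 = -2)
K(U) = U**2/5
K(3*(1 - 4) + u*(-2)) - 380 = (3*(1 - 4) - 2*(-2))**2/5 - 380 = (3*(-3) + 4)**2/5 - 380 = (-9 + 4)**2/5 - 380 = (1/5)*(-5)**2 - 380 = (1/5)*25 - 380 = 5 - 380 = -375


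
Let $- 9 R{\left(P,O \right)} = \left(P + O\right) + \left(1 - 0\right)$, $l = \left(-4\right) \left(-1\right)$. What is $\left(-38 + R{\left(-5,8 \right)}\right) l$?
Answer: $- \frac{1384}{9} \approx -153.78$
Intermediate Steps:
$l = 4$
$R{\left(P,O \right)} = - \frac{1}{9} - \frac{O}{9} - \frac{P}{9}$ ($R{\left(P,O \right)} = - \frac{\left(P + O\right) + \left(1 - 0\right)}{9} = - \frac{\left(O + P\right) + \left(1 + 0\right)}{9} = - \frac{\left(O + P\right) + 1}{9} = - \frac{1 + O + P}{9} = - \frac{1}{9} - \frac{O}{9} - \frac{P}{9}$)
$\left(-38 + R{\left(-5,8 \right)}\right) l = \left(-38 - \frac{4}{9}\right) 4 = \left(- \frac{346}{9}\right) 4 = - \frac{1384}{9}$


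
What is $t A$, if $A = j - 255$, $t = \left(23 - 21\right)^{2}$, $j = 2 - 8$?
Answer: $-1044$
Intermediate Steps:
$j = -6$ ($j = 2 - 8 = -6$)
$t = 4$ ($t = 2^{2} = 4$)
$A = -261$ ($A = -6 - 255 = -261$)
$t A = 4 \left(-261\right) = -1044$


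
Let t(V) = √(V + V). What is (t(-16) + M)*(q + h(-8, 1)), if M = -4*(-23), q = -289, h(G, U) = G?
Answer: -27324 - 1188*I*√2 ≈ -27324.0 - 1680.1*I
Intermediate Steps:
t(V) = √2*√V (t(V) = √(2*V) = √2*√V)
M = 92
(t(-16) + M)*(q + h(-8, 1)) = (√2*√(-16) + 92)*(-289 - 8) = (√2*(4*I) + 92)*(-297) = (4*I*√2 + 92)*(-297) = (92 + 4*I*√2)*(-297) = -27324 - 1188*I*√2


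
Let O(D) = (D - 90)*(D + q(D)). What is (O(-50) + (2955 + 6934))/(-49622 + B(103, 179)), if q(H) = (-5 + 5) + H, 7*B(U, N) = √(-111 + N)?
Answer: -29042788971/60327400624 - 167223*√17/60327400624 ≈ -0.48143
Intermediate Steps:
B(U, N) = √(-111 + N)/7
q(H) = H (q(H) = 0 + H = H)
O(D) = 2*D*(-90 + D) (O(D) = (D - 90)*(D + D) = (-90 + D)*(2*D) = 2*D*(-90 + D))
(O(-50) + (2955 + 6934))/(-49622 + B(103, 179)) = (2*(-50)*(-90 - 50) + (2955 + 6934))/(-49622 + √(-111 + 179)/7) = (2*(-50)*(-140) + 9889)/(-49622 + √68/7) = (14000 + 9889)/(-49622 + (2*√17)/7) = 23889/(-49622 + 2*√17/7)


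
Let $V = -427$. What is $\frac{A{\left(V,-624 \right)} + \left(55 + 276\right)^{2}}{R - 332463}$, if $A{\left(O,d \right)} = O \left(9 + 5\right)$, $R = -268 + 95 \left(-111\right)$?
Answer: $- \frac{103583}{343276} \approx -0.30175$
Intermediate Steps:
$R = -10813$ ($R = -268 - 10545 = -10813$)
$A{\left(O,d \right)} = 14 O$ ($A{\left(O,d \right)} = O 14 = 14 O$)
$\frac{A{\left(V,-624 \right)} + \left(55 + 276\right)^{2}}{R - 332463} = \frac{14 \left(-427\right) + \left(55 + 276\right)^{2}}{-10813 - 332463} = \frac{-5978 + 331^{2}}{-343276} = \left(-5978 + 109561\right) \left(- \frac{1}{343276}\right) = 103583 \left(- \frac{1}{343276}\right) = - \frac{103583}{343276}$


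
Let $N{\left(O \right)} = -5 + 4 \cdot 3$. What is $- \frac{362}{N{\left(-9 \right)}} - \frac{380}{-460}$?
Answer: $- \frac{8193}{161} \approx -50.888$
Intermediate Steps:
$N{\left(O \right)} = 7$ ($N{\left(O \right)} = -5 + 12 = 7$)
$- \frac{362}{N{\left(-9 \right)}} - \frac{380}{-460} = - \frac{362}{7} - \frac{380}{-460} = \left(-362\right) \frac{1}{7} - - \frac{19}{23} = - \frac{362}{7} + \frac{19}{23} = - \frac{8193}{161}$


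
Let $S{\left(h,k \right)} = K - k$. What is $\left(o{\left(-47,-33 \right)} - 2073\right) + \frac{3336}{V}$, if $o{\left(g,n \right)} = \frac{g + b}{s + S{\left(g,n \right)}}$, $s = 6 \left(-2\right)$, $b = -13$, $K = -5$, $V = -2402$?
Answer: $- \frac{9983379}{4804} \approx -2078.1$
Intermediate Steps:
$S{\left(h,k \right)} = -5 - k$
$s = -12$
$o{\left(g,n \right)} = \frac{-13 + g}{-17 - n}$ ($o{\left(g,n \right)} = \frac{g - 13}{-12 - \left(5 + n\right)} = \frac{-13 + g}{-17 - n}$)
$\left(o{\left(-47,-33 \right)} - 2073\right) + \frac{3336}{V} = \left(\frac{13 - -47}{17 - 33} - 2073\right) + \frac{3336}{-2402} = \left(\frac{13 + 47}{-16} - 2073\right) + 3336 \left(- \frac{1}{2402}\right) = \left(\left(- \frac{1}{16}\right) 60 - 2073\right) - \frac{1668}{1201} = \left(- \frac{15}{4} - 2073\right) - \frac{1668}{1201} = - \frac{8307}{4} - \frac{1668}{1201} = - \frac{9983379}{4804}$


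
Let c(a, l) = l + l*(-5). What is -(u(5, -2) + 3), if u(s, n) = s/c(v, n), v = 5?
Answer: -29/8 ≈ -3.6250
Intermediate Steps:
c(a, l) = -4*l (c(a, l) = l - 5*l = -4*l)
u(s, n) = -s/(4*n) (u(s, n) = s/((-4*n)) = s*(-1/(4*n)) = -s/(4*n))
-(u(5, -2) + 3) = -(-1/4*5/(-2) + 3) = -(-1/4*5*(-1/2) + 3) = -(5/8 + 3) = -1*29/8 = -29/8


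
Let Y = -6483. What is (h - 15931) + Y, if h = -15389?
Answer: -37803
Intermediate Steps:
(h - 15931) + Y = (-15389 - 15931) - 6483 = -31320 - 6483 = -37803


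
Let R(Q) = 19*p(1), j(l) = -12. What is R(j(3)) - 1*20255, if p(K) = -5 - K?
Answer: -20369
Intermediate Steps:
R(Q) = -114 (R(Q) = 19*(-5 - 1*1) = 19*(-5 - 1) = 19*(-6) = -114)
R(j(3)) - 1*20255 = -114 - 1*20255 = -114 - 20255 = -20369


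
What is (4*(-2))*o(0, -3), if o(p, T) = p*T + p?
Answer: 0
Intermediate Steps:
o(p, T) = p + T*p (o(p, T) = T*p + p = p + T*p)
(4*(-2))*o(0, -3) = (4*(-2))*(0*(1 - 3)) = -0*(-2) = -8*0 = 0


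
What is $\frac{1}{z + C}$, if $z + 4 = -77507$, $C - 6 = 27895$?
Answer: $- \frac{1}{49610} \approx -2.0157 \cdot 10^{-5}$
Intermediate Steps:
$C = 27901$ ($C = 6 + 27895 = 27901$)
$z = -77511$ ($z = -4 - 77507 = -77511$)
$\frac{1}{z + C} = \frac{1}{-77511 + 27901} = \frac{1}{-49610} = - \frac{1}{49610}$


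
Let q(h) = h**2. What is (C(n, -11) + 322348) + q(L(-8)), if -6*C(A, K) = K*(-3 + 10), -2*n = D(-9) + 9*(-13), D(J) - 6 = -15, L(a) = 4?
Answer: 1934261/6 ≈ 3.2238e+5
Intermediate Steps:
D(J) = -9 (D(J) = 6 - 15 = -9)
n = 63 (n = -(-9 + 9*(-13))/2 = -(-9 - 117)/2 = -1/2*(-126) = 63)
C(A, K) = -7*K/6 (C(A, K) = -K*(-3 + 10)/6 = -K*7/6 = -7*K/6)
(C(n, -11) + 322348) + q(L(-8)) = (-7/6*(-11) + 322348) + 4**2 = (77/6 + 322348) + 16 = 1934165/6 + 16 = 1934261/6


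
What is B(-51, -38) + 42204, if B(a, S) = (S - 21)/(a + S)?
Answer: 3756215/89 ≈ 42205.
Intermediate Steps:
B(a, S) = (-21 + S)/(S + a)
B(-51, -38) + 42204 = (-21 - 38)/(-38 - 51) + 42204 = -59/(-89) + 42204 = -1/89*(-59) + 42204 = 59/89 + 42204 = 3756215/89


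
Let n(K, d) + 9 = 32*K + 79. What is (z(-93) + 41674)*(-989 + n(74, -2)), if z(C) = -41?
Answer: 60326217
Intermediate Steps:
n(K, d) = 70 + 32*K (n(K, d) = -9 + (32*K + 79) = -9 + (79 + 32*K) = 70 + 32*K)
(z(-93) + 41674)*(-989 + n(74, -2)) = (-41 + 41674)*(-989 + (70 + 32*74)) = 41633*(-989 + (70 + 2368)) = 41633*(-989 + 2438) = 41633*1449 = 60326217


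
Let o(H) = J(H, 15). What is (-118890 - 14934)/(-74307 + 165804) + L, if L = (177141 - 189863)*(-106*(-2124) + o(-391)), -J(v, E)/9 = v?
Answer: -88723136916922/30499 ≈ -2.9090e+9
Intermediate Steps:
J(v, E) = -9*v
o(H) = -9*H
L = -2909050686 (L = (177141 - 189863)*(-106*(-2124) - 9*(-391)) = -12722*(225144 + 3519) = -12722*228663 = -2909050686)
(-118890 - 14934)/(-74307 + 165804) + L = (-118890 - 14934)/(-74307 + 165804) - 2909050686 = -133824/91497 - 2909050686 = -133824*1/91497 - 2909050686 = -44608/30499 - 2909050686 = -88723136916922/30499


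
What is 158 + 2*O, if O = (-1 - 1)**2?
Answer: 166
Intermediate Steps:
O = 4 (O = (-2)**2 = 4)
158 + 2*O = 158 + 2*4 = 158 + 8 = 166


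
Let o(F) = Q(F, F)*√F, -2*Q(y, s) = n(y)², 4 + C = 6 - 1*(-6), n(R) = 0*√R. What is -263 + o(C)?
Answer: -263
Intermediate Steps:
n(R) = 0
C = 8 (C = -4 + (6 - 1*(-6)) = -4 + (6 + 6) = -4 + 12 = 8)
Q(y, s) = 0 (Q(y, s) = -½*0² = -½*0 = 0)
o(F) = 0 (o(F) = 0*√F = 0)
-263 + o(C) = -263 + 0 = -263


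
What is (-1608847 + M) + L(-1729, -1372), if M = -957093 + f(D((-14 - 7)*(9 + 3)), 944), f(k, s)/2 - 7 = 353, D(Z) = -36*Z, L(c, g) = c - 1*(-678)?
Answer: -2566271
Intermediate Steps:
L(c, g) = 678 + c (L(c, g) = c + 678 = 678 + c)
f(k, s) = 720 (f(k, s) = 14 + 2*353 = 14 + 706 = 720)
M = -956373 (M = -957093 + 720 = -956373)
(-1608847 + M) + L(-1729, -1372) = (-1608847 - 956373) + (678 - 1729) = -2565220 - 1051 = -2566271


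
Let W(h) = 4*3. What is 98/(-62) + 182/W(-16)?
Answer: 2527/186 ≈ 13.586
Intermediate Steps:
W(h) = 12
98/(-62) + 182/W(-16) = 98/(-62) + 182/12 = 98*(-1/62) + 182*(1/12) = -49/31 + 91/6 = 2527/186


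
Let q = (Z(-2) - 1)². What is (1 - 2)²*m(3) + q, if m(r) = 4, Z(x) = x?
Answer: 13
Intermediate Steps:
q = 9 (q = (-2 - 1)² = (-3)² = 9)
(1 - 2)²*m(3) + q = (1 - 2)²*4 + 9 = (-1)²*4 + 9 = 1*4 + 9 = 4 + 9 = 13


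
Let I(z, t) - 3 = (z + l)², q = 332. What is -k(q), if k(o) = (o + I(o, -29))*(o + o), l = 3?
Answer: -74739840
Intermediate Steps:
I(z, t) = 3 + (3 + z)² (I(z, t) = 3 + (z + 3)² = 3 + (3 + z)²)
k(o) = 2*o*(3 + o + (3 + o)²) (k(o) = (o + (3 + (3 + o)²))*(o + o) = (3 + o + (3 + o)²)*(2*o) = 2*o*(3 + o + (3 + o)²))
-k(q) = -2*332*(3 + 332 + (3 + 332)²) = -2*332*(3 + 332 + 335²) = -2*332*(3 + 332 + 112225) = -2*332*112560 = -1*74739840 = -74739840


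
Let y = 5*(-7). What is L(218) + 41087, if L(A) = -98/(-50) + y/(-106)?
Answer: 108886619/2650 ≈ 41089.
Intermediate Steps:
y = -35
L(A) = 6069/2650 (L(A) = -98/(-50) - 35/(-106) = -98*(-1/50) - 35*(-1/106) = 49/25 + 35/106 = 6069/2650)
L(218) + 41087 = 6069/2650 + 41087 = 108886619/2650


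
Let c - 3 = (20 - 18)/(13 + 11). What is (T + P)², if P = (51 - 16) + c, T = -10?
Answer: 113569/144 ≈ 788.67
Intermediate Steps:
c = 37/12 (c = 3 + (20 - 18)/(13 + 11) = 3 + 2/24 = 3 + 2*(1/24) = 3 + 1/12 = 37/12 ≈ 3.0833)
P = 457/12 (P = (51 - 16) + 37/12 = 35 + 37/12 = 457/12 ≈ 38.083)
(T + P)² = (-10 + 457/12)² = (337/12)² = 113569/144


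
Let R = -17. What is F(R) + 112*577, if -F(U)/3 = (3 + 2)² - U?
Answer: 64498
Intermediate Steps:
F(U) = -75 + 3*U (F(U) = -3*((3 + 2)² - U) = -3*(5² - U) = -3*(25 - U) = -75 + 3*U)
F(R) + 112*577 = (-75 + 3*(-17)) + 112*577 = (-75 - 51) + 64624 = -126 + 64624 = 64498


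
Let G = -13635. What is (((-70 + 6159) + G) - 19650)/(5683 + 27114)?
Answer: -27196/32797 ≈ -0.82922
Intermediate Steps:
(((-70 + 6159) + G) - 19650)/(5683 + 27114) = (((-70 + 6159) - 13635) - 19650)/(5683 + 27114) = ((6089 - 13635) - 19650)/32797 = (-7546 - 19650)*(1/32797) = -27196*1/32797 = -27196/32797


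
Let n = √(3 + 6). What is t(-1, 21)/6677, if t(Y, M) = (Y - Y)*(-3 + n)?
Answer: 0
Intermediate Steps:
n = 3 (n = √9 = 3)
t(Y, M) = 0 (t(Y, M) = (Y - Y)*(-3 + 3) = 0*0 = 0)
t(-1, 21)/6677 = 0/6677 = 0*(1/6677) = 0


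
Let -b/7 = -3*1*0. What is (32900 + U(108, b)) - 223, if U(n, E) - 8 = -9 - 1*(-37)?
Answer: 32713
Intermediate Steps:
b = 0 (b = -7*(-3*1)*0 = -(-21)*0 = -7*0 = 0)
U(n, E) = 36 (U(n, E) = 8 + (-9 - 1*(-37)) = 8 + (-9 + 37) = 8 + 28 = 36)
(32900 + U(108, b)) - 223 = (32900 + 36) - 223 = 32936 - 223 = 32713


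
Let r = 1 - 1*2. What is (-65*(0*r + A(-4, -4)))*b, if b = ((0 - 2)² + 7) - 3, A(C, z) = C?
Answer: 2080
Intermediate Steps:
r = -1 (r = 1 - 2 = -1)
b = 8 (b = ((-2)² + 7) - 3 = (4 + 7) - 3 = 11 - 3 = 8)
(-65*(0*r + A(-4, -4)))*b = -65*(0*(-1) - 4)*8 = -65*(0 - 4)*8 = -65*(-4)*8 = 260*8 = 2080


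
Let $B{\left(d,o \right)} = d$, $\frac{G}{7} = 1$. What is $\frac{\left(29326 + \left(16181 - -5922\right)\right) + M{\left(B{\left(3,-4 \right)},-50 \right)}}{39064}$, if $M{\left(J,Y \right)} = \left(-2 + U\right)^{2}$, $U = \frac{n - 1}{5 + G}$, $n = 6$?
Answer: $\frac{7406137}{5625216} \approx 1.3166$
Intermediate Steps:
$G = 7$ ($G = 7 \cdot 1 = 7$)
$U = \frac{5}{12}$ ($U = \frac{6 - 1}{5 + 7} = \frac{5}{12} \approx 0.41667$)
$M{\left(J,Y \right)} = \frac{361}{144}$ ($M{\left(J,Y \right)} = \left(-2 + \frac{5}{12}\right)^{2} = \left(- \frac{19}{12}\right)^{2} = \frac{361}{144}$)
$\frac{\left(29326 + \left(16181 - -5922\right)\right) + M{\left(B{\left(3,-4 \right)},-50 \right)}}{39064} = \frac{\left(29326 + \left(16181 - -5922\right)\right) + \frac{361}{144}}{39064} = \left(\left(29326 + \left(16181 + 5922\right)\right) + \frac{361}{144}\right) \frac{1}{39064} = \left(\left(29326 + 22103\right) + \frac{361}{144}\right) \frac{1}{39064} = \left(51429 + \frac{361}{144}\right) \frac{1}{39064} = \frac{7406137}{144} \cdot \frac{1}{39064} = \frac{7406137}{5625216}$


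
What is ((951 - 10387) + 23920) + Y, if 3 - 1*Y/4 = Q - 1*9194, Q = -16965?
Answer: 119132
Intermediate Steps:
Y = 104648 (Y = 12 - 4*(-16965 - 1*9194) = 12 - 4*(-16965 - 9194) = 12 - 4*(-26159) = 12 + 104636 = 104648)
((951 - 10387) + 23920) + Y = ((951 - 10387) + 23920) + 104648 = (-9436 + 23920) + 104648 = 14484 + 104648 = 119132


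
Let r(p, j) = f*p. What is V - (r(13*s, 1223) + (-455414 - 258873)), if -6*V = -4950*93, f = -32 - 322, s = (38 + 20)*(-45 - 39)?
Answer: -21629932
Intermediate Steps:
s = -4872 (s = 58*(-84) = -4872)
f = -354
r(p, j) = -354*p
V = 76725 (V = -(-825)*93 = -⅙*(-460350) = 76725)
V - (r(13*s, 1223) + (-455414 - 258873)) = 76725 - (-4602*(-4872) + (-455414 - 258873)) = 76725 - (-354*(-63336) - 714287) = 76725 - (22420944 - 714287) = 76725 - 1*21706657 = 76725 - 21706657 = -21629932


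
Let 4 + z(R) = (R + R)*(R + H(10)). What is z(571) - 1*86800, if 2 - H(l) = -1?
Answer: 568704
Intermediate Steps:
H(l) = 3 (H(l) = 2 - 1*(-1) = 2 + 1 = 3)
z(R) = -4 + 2*R*(3 + R) (z(R) = -4 + (R + R)*(R + 3) = -4 + (2*R)*(3 + R) = -4 + 2*R*(3 + R))
z(571) - 1*86800 = (-4 + 2*571² + 6*571) - 1*86800 = (-4 + 2*326041 + 3426) - 86800 = (-4 + 652082 + 3426) - 86800 = 655504 - 86800 = 568704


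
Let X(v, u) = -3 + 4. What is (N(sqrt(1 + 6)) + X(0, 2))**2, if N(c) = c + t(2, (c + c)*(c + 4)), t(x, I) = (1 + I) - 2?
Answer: 763 + 252*sqrt(7) ≈ 1429.7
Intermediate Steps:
X(v, u) = 1
t(x, I) = -1 + I
N(c) = -1 + c + 2*c*(4 + c) (N(c) = c + (-1 + (c + c)*(c + 4)) = c + (-1 + (2*c)*(4 + c)) = c + (-1 + 2*c*(4 + c)) = -1 + c + 2*c*(4 + c))
(N(sqrt(1 + 6)) + X(0, 2))**2 = ((-1 + sqrt(1 + 6) + 2*sqrt(1 + 6)*(4 + sqrt(1 + 6))) + 1)**2 = ((-1 + sqrt(7) + 2*sqrt(7)*(4 + sqrt(7))) + 1)**2 = (sqrt(7) + 2*sqrt(7)*(4 + sqrt(7)))**2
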